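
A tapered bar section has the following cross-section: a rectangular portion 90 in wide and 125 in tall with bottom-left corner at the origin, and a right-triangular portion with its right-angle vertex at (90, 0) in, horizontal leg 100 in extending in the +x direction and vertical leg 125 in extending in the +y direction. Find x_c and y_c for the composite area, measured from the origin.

Part | A | x̄ᵢ | ȳᵢ | A·x̄ᵢ | A·ȳᵢ
rectangular portion | 11250.00 | 45.00 | 62.50 | 506250.00 | 703125.00
triangular portion | 6250.00 | 123.33 | 41.67 | 770833.33 | 260416.67
Σ | 17500.00 |  |  | 1277083.33 | 963541.67
x_c = 1277083.33 / 17500.00 = 72.98 in
y_c = 963541.67 / 17500.00 = 55.06 in

x_c = 72.98 in, y_c = 55.06 in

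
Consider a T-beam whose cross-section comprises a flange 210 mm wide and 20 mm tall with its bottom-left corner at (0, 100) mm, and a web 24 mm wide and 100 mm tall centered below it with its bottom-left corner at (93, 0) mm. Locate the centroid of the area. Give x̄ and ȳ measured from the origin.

Part | A | x̄ᵢ | ȳᵢ | A·x̄ᵢ | A·ȳᵢ
web | 2400.00 | 105.00 | 50.00 | 252000.00 | 120000.00
flange | 4200.00 | 105.00 | 110.00 | 441000.00 | 462000.00
Σ | 6600.00 |  |  | 693000.00 | 582000.00
x̄ = 693000.00 / 6600.00 = 105.00 mm
ȳ = 582000.00 / 6600.00 = 88.18 mm

x̄ = 105.00 mm, ȳ = 88.18 mm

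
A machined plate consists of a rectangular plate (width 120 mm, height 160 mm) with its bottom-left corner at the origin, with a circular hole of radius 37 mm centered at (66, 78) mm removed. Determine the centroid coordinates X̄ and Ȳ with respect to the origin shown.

Part | A | x̄ᵢ | ȳᵢ | A·x̄ᵢ | A·ȳᵢ
plate | 19200.00 | 60.00 | 80.00 | 1152000.00 | 1536000.00
hole | -4300.84 | 66.00 | 78.00 | -283855.46 | -335465.55
Σ | 14899.16 |  |  | 868144.54 | 1200534.45
X̄ = 868144.54 / 14899.16 = 58.27 mm
Ȳ = 1200534.45 / 14899.16 = 80.58 mm

X̄ = 58.27 mm, Ȳ = 80.58 mm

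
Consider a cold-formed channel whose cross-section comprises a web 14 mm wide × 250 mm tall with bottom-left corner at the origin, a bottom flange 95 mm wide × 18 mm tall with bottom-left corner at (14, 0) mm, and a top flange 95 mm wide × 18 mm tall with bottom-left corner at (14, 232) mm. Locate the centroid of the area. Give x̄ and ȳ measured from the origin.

web: A = 14 × 250 = 3500.00, centroid at (7.00, 125.00).
bottom flange: A = 95 × 18 = 1710.00, centroid at (61.50, 9.00).
top flange: A = 95 × 18 = 1710.00, centroid at (61.50, 241.00).
ΣA = 6920.00 mm²
ΣAx̄ = (3500.00)(7.00) + (1710.00)(61.50) + (1710.00)(61.50) = 234830.00 mm³
ΣAȳ = (3500.00)(125.00) + (1710.00)(9.00) + (1710.00)(241.00) = 865000.00 mm³
x̄ = 234830.00 / 6920.00 = 33.93 mm
ȳ = 865000.00 / 6920.00 = 125.00 mm

x̄ = 33.93 mm, ȳ = 125.00 mm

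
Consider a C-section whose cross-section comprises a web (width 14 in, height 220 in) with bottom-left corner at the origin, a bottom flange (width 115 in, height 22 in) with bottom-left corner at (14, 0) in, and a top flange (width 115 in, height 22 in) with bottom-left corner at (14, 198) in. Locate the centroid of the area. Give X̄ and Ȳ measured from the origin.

X̄ = 47.09 in, Ȳ = 110.00 in

web: A = 14 × 220 = 3080.00, centroid at (7.00, 110.00).
bottom flange: A = 115 × 22 = 2530.00, centroid at (71.50, 11.00).
top flange: A = 115 × 22 = 2530.00, centroid at (71.50, 209.00).
ΣA = 8140.00 in², ΣAX̄ = 383350.00 in³, ΣAȲ = 895400.00 in³.
X̄ = 383350.00/8140.00 = 47.09 in; Ȳ = 895400.00/8140.00 = 110.00 in.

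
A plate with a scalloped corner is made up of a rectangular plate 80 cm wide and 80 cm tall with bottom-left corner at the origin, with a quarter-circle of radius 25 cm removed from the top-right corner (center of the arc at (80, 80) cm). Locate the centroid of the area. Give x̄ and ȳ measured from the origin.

x̄ = 37.56 cm, ȳ = 37.56 cm

plate: A = 80 × 80 = 6400.00, centroid at (40.00, 40.00).
removed quarter-circle: A = −¼π·25² = -490.87, centroid at (69.39, 69.39).
ΣA = 5909.13 cm², ΣAx̄ = 221938.43 cm³, ΣAȳ = 221938.43 cm³.
x̄ = 221938.43/5909.13 = 37.56 cm; ȳ = 221938.43/5909.13 = 37.56 cm.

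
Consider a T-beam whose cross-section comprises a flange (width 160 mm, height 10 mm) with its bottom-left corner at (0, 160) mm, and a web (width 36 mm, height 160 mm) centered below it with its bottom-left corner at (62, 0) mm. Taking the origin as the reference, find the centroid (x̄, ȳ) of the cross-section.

x̄ = 80.00 mm, ȳ = 98.48 mm

Part | A | x̄ᵢ | ȳᵢ | A·x̄ᵢ | A·ȳᵢ
web | 5760.00 | 80.00 | 80.00 | 460800.00 | 460800.00
flange | 1600.00 | 80.00 | 165.00 | 128000.00 | 264000.00
Σ | 7360.00 |  |  | 588800.00 | 724800.00
x̄ = 588800.00 / 7360.00 = 80.00 mm
ȳ = 724800.00 / 7360.00 = 98.48 mm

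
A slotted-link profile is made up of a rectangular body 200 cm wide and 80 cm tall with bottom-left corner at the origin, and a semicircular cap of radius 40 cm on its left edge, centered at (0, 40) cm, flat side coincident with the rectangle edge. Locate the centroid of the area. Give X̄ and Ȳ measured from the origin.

X̄ = 84.12 cm, Ȳ = 40.00 cm

rectangular body: A = 200 × 80 = 16000.00, centroid at (100.00, 40.00).
semicircular end: A = ½π·40² = 2513.27, centroid at (-16.98, 40.00).
ΣA = 18513.27 cm², ΣAX̄ = 1557333.33 cm³, ΣAȲ = 740530.96 cm³.
X̄ = 1557333.33/18513.27 = 84.12 cm; Ȳ = 740530.96/18513.27 = 40.00 cm.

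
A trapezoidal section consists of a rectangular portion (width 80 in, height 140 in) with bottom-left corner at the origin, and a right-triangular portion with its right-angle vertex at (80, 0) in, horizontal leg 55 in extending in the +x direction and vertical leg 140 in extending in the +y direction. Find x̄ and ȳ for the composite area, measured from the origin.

Part | A | x̄ᵢ | ȳᵢ | A·x̄ᵢ | A·ȳᵢ
rectangular portion | 11200.00 | 40.00 | 70.00 | 448000.00 | 784000.00
triangular portion | 3850.00 | 98.33 | 46.67 | 378583.33 | 179666.67
Σ | 15050.00 |  |  | 826583.33 | 963666.67
x̄ = 826583.33 / 15050.00 = 54.92 in
ȳ = 963666.67 / 15050.00 = 64.03 in

x̄ = 54.92 in, ȳ = 64.03 in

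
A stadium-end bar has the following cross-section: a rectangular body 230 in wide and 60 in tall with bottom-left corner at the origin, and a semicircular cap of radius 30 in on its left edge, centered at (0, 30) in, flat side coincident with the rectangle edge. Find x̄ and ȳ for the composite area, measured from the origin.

rectangular body: A = 230 × 60 = 13800.00, centroid at (115.00, 30.00).
semicircular end: A = ½π·30² = 1413.72, centroid at (-12.73, 30.00).
ΣA = 15213.72 in²
ΣAx̄ = (13800.00)(115.00) + (1413.72)(-12.73) = 1569000.00 in³
ΣAȳ = (13800.00)(30.00) + (1413.72)(30.00) = 456411.50 in³
x̄ = 1569000.00 / 15213.72 = 103.13 in
ȳ = 456411.50 / 15213.72 = 30.00 in

x̄ = 103.13 in, ȳ = 30.00 in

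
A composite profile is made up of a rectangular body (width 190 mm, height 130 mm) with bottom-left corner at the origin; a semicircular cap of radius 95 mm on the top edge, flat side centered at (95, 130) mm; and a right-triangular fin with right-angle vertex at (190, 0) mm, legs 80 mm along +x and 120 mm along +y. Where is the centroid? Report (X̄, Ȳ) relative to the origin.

rectangular body: A = 190 × 130 = 24700.00, centroid at (95.00, 65.00).
semicircular top: A = ½π·95² = 14176.44, centroid at (95.00, 170.32).
triangular fin: A = ½·80·120 = 4800.00, centroid at (216.67, 40.00).
ΣA = 43676.44 mm²
ΣAX̄ = (24700.00)(95.00) + (14176.44)(95.00) + (4800.00)(216.67) = 4733261.50 mm³
ΣAȲ = (24700.00)(65.00) + (14176.44)(170.32) + (4800.00)(40.00) = 4212020.12 mm³
X̄ = 4733261.50 / 43676.44 = 108.37 mm
Ȳ = 4212020.12 / 43676.44 = 96.44 mm

X̄ = 108.37 mm, Ȳ = 96.44 mm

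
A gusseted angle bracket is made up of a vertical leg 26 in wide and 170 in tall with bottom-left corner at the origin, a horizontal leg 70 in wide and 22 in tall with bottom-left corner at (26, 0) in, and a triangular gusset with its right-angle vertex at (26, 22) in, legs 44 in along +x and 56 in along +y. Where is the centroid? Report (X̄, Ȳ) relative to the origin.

X̄ = 28.02 in, Ȳ = 61.56 in

vertical leg: A = 26 × 170 = 4420.00, centroid at (13.00, 85.00).
horizontal leg: A = 70 × 22 = 1540.00, centroid at (61.00, 11.00).
gusset: A = ½·44·56 = 1232.00, centroid at (40.67, 40.67).
ΣA = 7192.00 in²
ΣAX̄ = (4420.00)(13.00) + (1540.00)(61.00) + (1232.00)(40.67) = 201501.33 in³
ΣAȲ = (4420.00)(85.00) + (1540.00)(11.00) + (1232.00)(40.67) = 442741.33 in³
X̄ = 201501.33 / 7192.00 = 28.02 in
Ȳ = 442741.33 / 7192.00 = 61.56 in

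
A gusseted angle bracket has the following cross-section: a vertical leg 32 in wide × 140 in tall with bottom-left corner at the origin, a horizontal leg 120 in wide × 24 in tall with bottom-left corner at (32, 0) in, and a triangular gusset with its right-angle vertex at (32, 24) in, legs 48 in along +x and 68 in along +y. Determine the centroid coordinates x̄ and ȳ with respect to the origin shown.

x̄ = 46.15 in, ȳ = 47.19 in

vertical leg: A = 32 × 140 = 4480.00, centroid at (16.00, 70.00).
horizontal leg: A = 120 × 24 = 2880.00, centroid at (92.00, 12.00).
gusset: A = ½·48·68 = 1632.00, centroid at (48.00, 46.67).
ΣA = 8992.00 in², ΣAx̄ = 414976.00 in³, ΣAȳ = 424320.00 in³.
x̄ = 414976.00/8992.00 = 46.15 in; ȳ = 424320.00/8992.00 = 47.19 in.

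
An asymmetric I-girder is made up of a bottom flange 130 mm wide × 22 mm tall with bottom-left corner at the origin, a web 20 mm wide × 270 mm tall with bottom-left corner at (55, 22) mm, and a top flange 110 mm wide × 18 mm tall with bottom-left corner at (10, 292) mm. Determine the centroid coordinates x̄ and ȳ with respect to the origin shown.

Part | A | x̄ᵢ | ȳᵢ | A·x̄ᵢ | A·ȳᵢ
bottom flange | 2860.00 | 65.00 | 11.00 | 185900.00 | 31460.00
web | 5400.00 | 65.00 | 157.00 | 351000.00 | 847800.00
top flange | 1980.00 | 65.00 | 301.00 | 128700.00 | 595980.00
Σ | 10240.00 |  |  | 665600.00 | 1475240.00
x̄ = 665600.00 / 10240.00 = 65.00 mm
ȳ = 1475240.00 / 10240.00 = 144.07 mm

x̄ = 65.00 mm, ȳ = 144.07 mm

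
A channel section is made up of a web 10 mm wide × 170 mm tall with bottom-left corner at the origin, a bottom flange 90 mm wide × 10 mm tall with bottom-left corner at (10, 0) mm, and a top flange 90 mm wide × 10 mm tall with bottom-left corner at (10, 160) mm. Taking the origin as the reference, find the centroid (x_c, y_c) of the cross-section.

x_c = 30.71 mm, y_c = 85.00 mm

web: A = 10 × 170 = 1700.00, centroid at (5.00, 85.00).
bottom flange: A = 90 × 10 = 900.00, centroid at (55.00, 5.00).
top flange: A = 90 × 10 = 900.00, centroid at (55.00, 165.00).
ΣA = 3500.00 mm²
ΣAx_c = (1700.00)(5.00) + (900.00)(55.00) + (900.00)(55.00) = 107500.00 mm³
ΣAy_c = (1700.00)(85.00) + (900.00)(5.00) + (900.00)(165.00) = 297500.00 mm³
x_c = 107500.00 / 3500.00 = 30.71 mm
y_c = 297500.00 / 3500.00 = 85.00 mm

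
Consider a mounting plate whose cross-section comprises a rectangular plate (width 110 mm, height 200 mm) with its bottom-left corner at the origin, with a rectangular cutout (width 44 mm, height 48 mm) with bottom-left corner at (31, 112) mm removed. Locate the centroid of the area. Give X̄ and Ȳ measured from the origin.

X̄ = 55.21 mm, Ȳ = 96.18 mm

Part | A | x̄ᵢ | ȳᵢ | A·x̄ᵢ | A·ȳᵢ
plate | 22000.00 | 55.00 | 100.00 | 1210000.00 | 2200000.00
hole | -2112.00 | 53.00 | 136.00 | -111936.00 | -287232.00
Σ | 19888.00 |  |  | 1098064.00 | 1912768.00
X̄ = 1098064.00 / 19888.00 = 55.21 mm
Ȳ = 1912768.00 / 19888.00 = 96.18 mm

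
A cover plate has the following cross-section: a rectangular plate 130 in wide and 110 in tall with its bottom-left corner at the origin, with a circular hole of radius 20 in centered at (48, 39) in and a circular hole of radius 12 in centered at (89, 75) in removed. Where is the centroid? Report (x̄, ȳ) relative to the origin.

plate: A = 130 × 110 = 14300.00, centroid at (65.00, 55.00).
hole 1: A = −π·20² = -1256.64, centroid at (48.00, 39.00).
hole 2: A = −π·12² = -452.39, centroid at (89.00, 75.00).
ΣA = 12590.97 in²
ΣAx̄ = (14300.00)(65.00) + (-1256.64)(48.00) + (-452.39)(89.00) = 828918.77 in³
ΣAȳ = (14300.00)(55.00) + (-1256.64)(39.00) + (-452.39)(75.00) = 703561.95 in³
x̄ = 828918.77 / 12590.97 = 65.83 in
ȳ = 703561.95 / 12590.97 = 55.88 in

x̄ = 65.83 in, ȳ = 55.88 in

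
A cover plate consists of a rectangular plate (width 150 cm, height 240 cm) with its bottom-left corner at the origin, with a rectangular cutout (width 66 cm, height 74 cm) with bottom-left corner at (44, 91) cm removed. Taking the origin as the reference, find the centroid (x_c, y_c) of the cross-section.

x_c = 74.69 cm, y_c = 118.74 cm

plate: A = 150 × 240 = 36000.00, centroid at (75.00, 120.00).
hole: A = −(66 × 74) = -4884.00, centroid at (77.00, 128.00).
ΣA = 31116.00 cm²
ΣAx_c = (36000.00)(75.00) + (-4884.00)(77.00) = 2323932.00 cm³
ΣAy_c = (36000.00)(120.00) + (-4884.00)(128.00) = 3694848.00 cm³
x_c = 2323932.00 / 31116.00 = 74.69 cm
y_c = 3694848.00 / 31116.00 = 118.74 cm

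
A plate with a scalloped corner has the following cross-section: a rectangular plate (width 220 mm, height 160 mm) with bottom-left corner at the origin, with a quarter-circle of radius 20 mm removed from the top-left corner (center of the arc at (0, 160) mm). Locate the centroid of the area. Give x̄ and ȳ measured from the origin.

plate: A = 220 × 160 = 35200.00, centroid at (110.00, 80.00).
removed quarter-circle: A = −¼π·20² = -314.16, centroid at (8.49, 151.51).
ΣA = 34885.84 mm², ΣAx̄ = 3869333.33 mm³, ΣAȳ = 2768401.18 mm³.
x̄ = 3869333.33/34885.84 = 110.91 mm; ȳ = 2768401.18/34885.84 = 79.36 mm.

x̄ = 110.91 mm, ȳ = 79.36 mm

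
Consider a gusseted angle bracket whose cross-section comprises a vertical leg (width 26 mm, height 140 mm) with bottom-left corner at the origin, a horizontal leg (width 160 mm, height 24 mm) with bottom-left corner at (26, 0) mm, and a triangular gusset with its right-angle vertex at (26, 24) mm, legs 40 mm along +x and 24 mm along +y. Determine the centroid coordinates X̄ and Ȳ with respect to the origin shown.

vertical leg: A = 26 × 140 = 3640.00, centroid at (13.00, 70.00).
horizontal leg: A = 160 × 24 = 3840.00, centroid at (106.00, 12.00).
gusset: A = ½·40·24 = 480.00, centroid at (39.33, 32.00).
ΣA = 7960.00 mm², ΣAX̄ = 473240.00 mm³, ΣAȲ = 316240.00 mm³.
X̄ = 473240.00/7960.00 = 59.45 mm; Ȳ = 316240.00/7960.00 = 39.73 mm.

X̄ = 59.45 mm, Ȳ = 39.73 mm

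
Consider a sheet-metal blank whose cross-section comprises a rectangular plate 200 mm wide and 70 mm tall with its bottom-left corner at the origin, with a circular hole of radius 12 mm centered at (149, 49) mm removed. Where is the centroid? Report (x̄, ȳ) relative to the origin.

x̄ = 98.36 mm, ȳ = 34.53 mm

plate: A = 200 × 70 = 14000.00, centroid at (100.00, 35.00).
hole: A = −π·12² = -452.39, centroid at (149.00, 49.00).
ΣA = 13547.61 mm², ΣAx̄ = 1332593.99 mm³, ΣAȳ = 467832.92 mm³.
x̄ = 1332593.99/13547.61 = 98.36 mm; ȳ = 467832.92/13547.61 = 34.53 mm.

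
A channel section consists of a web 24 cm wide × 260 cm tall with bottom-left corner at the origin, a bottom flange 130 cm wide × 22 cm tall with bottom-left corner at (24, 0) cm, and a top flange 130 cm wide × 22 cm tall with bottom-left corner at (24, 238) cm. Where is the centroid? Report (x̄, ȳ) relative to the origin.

web: A = 24 × 260 = 6240.00, centroid at (12.00, 130.00).
bottom flange: A = 130 × 22 = 2860.00, centroid at (89.00, 11.00).
top flange: A = 130 × 22 = 2860.00, centroid at (89.00, 249.00).
ΣA = 11960.00 cm²
ΣAx̄ = (6240.00)(12.00) + (2860.00)(89.00) + (2860.00)(89.00) = 583960.00 cm³
ΣAȳ = (6240.00)(130.00) + (2860.00)(11.00) + (2860.00)(249.00) = 1554800.00 cm³
x̄ = 583960.00 / 11960.00 = 48.83 cm
ȳ = 1554800.00 / 11960.00 = 130.00 cm

x̄ = 48.83 cm, ȳ = 130.00 cm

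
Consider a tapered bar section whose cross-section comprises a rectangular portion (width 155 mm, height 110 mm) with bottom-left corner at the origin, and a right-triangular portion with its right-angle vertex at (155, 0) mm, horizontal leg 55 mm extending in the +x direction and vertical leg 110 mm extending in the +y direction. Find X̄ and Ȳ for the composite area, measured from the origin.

rectangular portion: A = 155 × 110 = 17050.00, centroid at (77.50, 55.00).
triangular portion: A = ½·55·110 = 3025.00, centroid at (173.33, 36.67).
ΣA = 20075.00 mm²
ΣAX̄ = (17050.00)(77.50) + (3025.00)(173.33) = 1845708.33 mm³
ΣAȲ = (17050.00)(55.00) + (3025.00)(36.67) = 1048666.67 mm³
X̄ = 1845708.33 / 20075.00 = 91.94 mm
Ȳ = 1048666.67 / 20075.00 = 52.24 mm

X̄ = 91.94 mm, Ȳ = 52.24 mm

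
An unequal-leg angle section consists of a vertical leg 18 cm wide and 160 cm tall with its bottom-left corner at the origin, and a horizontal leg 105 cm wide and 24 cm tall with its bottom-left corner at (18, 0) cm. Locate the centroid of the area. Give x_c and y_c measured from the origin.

x_c = 37.70 cm, y_c = 48.27 cm

Part | A | x̄ᵢ | ȳᵢ | A·x̄ᵢ | A·ȳᵢ
vertical leg | 2880.00 | 9.00 | 80.00 | 25920.00 | 230400.00
horizontal leg | 2520.00 | 70.50 | 12.00 | 177660.00 | 30240.00
Σ | 5400.00 |  |  | 203580.00 | 260640.00
x_c = 203580.00 / 5400.00 = 37.70 cm
y_c = 260640.00 / 5400.00 = 48.27 cm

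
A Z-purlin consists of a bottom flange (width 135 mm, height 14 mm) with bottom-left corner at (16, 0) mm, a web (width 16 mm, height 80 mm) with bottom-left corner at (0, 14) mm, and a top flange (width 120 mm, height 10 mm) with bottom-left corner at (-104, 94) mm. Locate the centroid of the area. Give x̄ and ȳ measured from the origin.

Part | A | x̄ᵢ | ȳᵢ | A·x̄ᵢ | A·ȳᵢ
bottom flange | 1890.00 | 83.50 | 7.00 | 157815.00 | 13230.00
web | 1280.00 | 8.00 | 54.00 | 10240.00 | 69120.00
top flange | 1200.00 | -44.00 | 99.00 | -52800.00 | 118800.00
Σ | 4370.00 |  |  | 115255.00 | 201150.00
x̄ = 115255.00 / 4370.00 = 26.37 mm
ȳ = 201150.00 / 4370.00 = 46.03 mm

x̄ = 26.37 mm, ȳ = 46.03 mm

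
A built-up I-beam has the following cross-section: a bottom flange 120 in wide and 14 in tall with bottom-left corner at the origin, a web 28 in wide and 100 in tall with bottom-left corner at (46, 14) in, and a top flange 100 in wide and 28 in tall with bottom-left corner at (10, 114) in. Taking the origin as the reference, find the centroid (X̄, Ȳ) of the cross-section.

bottom flange: A = 120 × 14 = 1680.00, centroid at (60.00, 7.00).
web: A = 28 × 100 = 2800.00, centroid at (60.00, 64.00).
top flange: A = 100 × 28 = 2800.00, centroid at (60.00, 128.00).
ΣA = 7280.00 in²
ΣAX̄ = (1680.00)(60.00) + (2800.00)(60.00) + (2800.00)(60.00) = 436800.00 in³
ΣAȲ = (1680.00)(7.00) + (2800.00)(64.00) + (2800.00)(128.00) = 549360.00 in³
X̄ = 436800.00 / 7280.00 = 60.00 in
Ȳ = 549360.00 / 7280.00 = 75.46 in

X̄ = 60.00 in, Ȳ = 75.46 in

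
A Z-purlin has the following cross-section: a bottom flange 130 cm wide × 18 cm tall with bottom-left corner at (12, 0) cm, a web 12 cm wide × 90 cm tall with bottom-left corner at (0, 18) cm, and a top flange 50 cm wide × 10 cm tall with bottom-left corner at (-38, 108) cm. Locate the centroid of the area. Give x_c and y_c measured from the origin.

Part | A | x̄ᵢ | ȳᵢ | A·x̄ᵢ | A·ȳᵢ
bottom flange | 2340.00 | 77.00 | 9.00 | 180180.00 | 21060.00
web | 1080.00 | 6.00 | 63.00 | 6480.00 | 68040.00
top flange | 500.00 | -13.00 | 113.00 | -6500.00 | 56500.00
Σ | 3920.00 |  |  | 180160.00 | 145600.00
x_c = 180160.00 / 3920.00 = 45.96 cm
y_c = 145600.00 / 3920.00 = 37.14 cm

x_c = 45.96 cm, y_c = 37.14 cm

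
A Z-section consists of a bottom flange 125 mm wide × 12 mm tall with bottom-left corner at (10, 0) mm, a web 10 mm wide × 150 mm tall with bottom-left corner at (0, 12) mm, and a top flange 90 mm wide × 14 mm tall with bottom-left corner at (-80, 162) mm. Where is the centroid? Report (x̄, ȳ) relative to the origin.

x̄ = 16.94 mm, ȳ = 82.73 mm

bottom flange: A = 125 × 12 = 1500.00, centroid at (72.50, 6.00).
web: A = 10 × 150 = 1500.00, centroid at (5.00, 87.00).
top flange: A = 90 × 14 = 1260.00, centroid at (-35.00, 169.00).
ΣA = 4260.00 mm², ΣAx̄ = 72150.00 mm³, ΣAȳ = 352440.00 mm³.
x̄ = 72150.00/4260.00 = 16.94 mm; ȳ = 352440.00/4260.00 = 82.73 mm.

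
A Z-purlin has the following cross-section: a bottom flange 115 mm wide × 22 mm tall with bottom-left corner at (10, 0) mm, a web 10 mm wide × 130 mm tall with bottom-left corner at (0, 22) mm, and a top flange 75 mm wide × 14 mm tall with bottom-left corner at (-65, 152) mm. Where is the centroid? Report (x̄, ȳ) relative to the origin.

x̄ = 30.41 mm, ȳ = 63.09 mm

bottom flange: A = 115 × 22 = 2530.00, centroid at (67.50, 11.00).
web: A = 10 × 130 = 1300.00, centroid at (5.00, 87.00).
top flange: A = 75 × 14 = 1050.00, centroid at (-27.50, 159.00).
ΣA = 4880.00 mm²
ΣAx̄ = (2530.00)(67.50) + (1300.00)(5.00) + (1050.00)(-27.50) = 148400.00 mm³
ΣAȳ = (2530.00)(11.00) + (1300.00)(87.00) + (1050.00)(159.00) = 307880.00 mm³
x̄ = 148400.00 / 4880.00 = 30.41 mm
ȳ = 307880.00 / 4880.00 = 63.09 mm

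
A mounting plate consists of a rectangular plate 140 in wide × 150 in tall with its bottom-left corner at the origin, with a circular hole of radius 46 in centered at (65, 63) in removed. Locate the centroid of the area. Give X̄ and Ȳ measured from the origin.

X̄ = 72.32 in, Ȳ = 80.56 in

Part | A | x̄ᵢ | ȳᵢ | A·x̄ᵢ | A·ȳᵢ
plate | 21000.00 | 70.00 | 75.00 | 1470000.00 | 1575000.00
hole | -6647.61 | 65.00 | 63.00 | -432094.65 | -418799.43
Σ | 14352.39 |  |  | 1037905.35 | 1156200.57
X̄ = 1037905.35 / 14352.39 = 72.32 in
Ȳ = 1156200.57 / 14352.39 = 80.56 in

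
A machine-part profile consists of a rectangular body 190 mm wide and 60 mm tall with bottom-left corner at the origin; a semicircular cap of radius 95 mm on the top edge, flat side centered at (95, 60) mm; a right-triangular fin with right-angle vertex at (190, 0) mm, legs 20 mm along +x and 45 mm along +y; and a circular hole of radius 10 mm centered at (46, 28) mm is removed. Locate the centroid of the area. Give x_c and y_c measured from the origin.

rectangular body: A = 190 × 60 = 11400.00, centroid at (95.00, 30.00).
semicircular top: A = ½π·95² = 14176.44, centroid at (95.00, 100.32).
triangular fin: A = ½·20·45 = 450.00, centroid at (196.67, 15.00).
hole: A = −π·10² = -314.16, centroid at (46.00, 28.00).
ΣA = 25712.28 mm², ΣAx_c = 2503810.17 mm³, ΣAy_c = 1762123.08 mm³.
x_c = 2503810.17/25712.28 = 97.38 mm; y_c = 1762123.08/25712.28 = 68.53 mm.

x_c = 97.38 mm, y_c = 68.53 mm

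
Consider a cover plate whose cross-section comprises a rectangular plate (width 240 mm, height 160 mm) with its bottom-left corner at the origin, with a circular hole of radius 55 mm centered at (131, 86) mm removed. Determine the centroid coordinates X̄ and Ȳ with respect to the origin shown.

X̄ = 116.38 mm, Ȳ = 78.03 mm

plate: A = 240 × 160 = 38400.00, centroid at (120.00, 80.00).
hole: A = −π·55² = -9503.32, centroid at (131.00, 86.00).
ΣA = 28896.68 mm²
ΣAX̄ = (38400.00)(120.00) + (-9503.32)(131.00) = 3363065.37 mm³
ΣAȲ = (38400.00)(80.00) + (-9503.32)(86.00) = 2254714.67 mm³
X̄ = 3363065.37 / 28896.68 = 116.38 mm
Ȳ = 2254714.67 / 28896.68 = 78.03 mm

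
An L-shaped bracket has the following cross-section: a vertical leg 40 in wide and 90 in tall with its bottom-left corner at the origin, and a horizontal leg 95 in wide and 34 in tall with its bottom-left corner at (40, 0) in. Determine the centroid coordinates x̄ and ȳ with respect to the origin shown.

vertical leg: A = 40 × 90 = 3600.00, centroid at (20.00, 45.00).
horizontal leg: A = 95 × 34 = 3230.00, centroid at (87.50, 17.00).
ΣA = 6830.00 in², ΣAx̄ = 354625.00 in³, ΣAȳ = 216910.00 in³.
x̄ = 354625.00/6830.00 = 51.92 in; ȳ = 216910.00/6830.00 = 31.76 in.

x̄ = 51.92 in, ȳ = 31.76 in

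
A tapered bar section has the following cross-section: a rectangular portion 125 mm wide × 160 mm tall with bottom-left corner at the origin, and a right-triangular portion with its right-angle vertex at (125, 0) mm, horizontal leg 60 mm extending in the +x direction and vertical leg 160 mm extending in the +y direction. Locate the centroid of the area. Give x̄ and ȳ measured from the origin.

x̄ = 78.47 mm, ȳ = 74.84 mm

rectangular portion: A = 125 × 160 = 20000.00, centroid at (62.50, 80.00).
triangular portion: A = ½·60·160 = 4800.00, centroid at (145.00, 53.33).
ΣA = 24800.00 mm²
ΣAx̄ = (20000.00)(62.50) + (4800.00)(145.00) = 1946000.00 mm³
ΣAȳ = (20000.00)(80.00) + (4800.00)(53.33) = 1856000.00 mm³
x̄ = 1946000.00 / 24800.00 = 78.47 mm
ȳ = 1856000.00 / 24800.00 = 74.84 mm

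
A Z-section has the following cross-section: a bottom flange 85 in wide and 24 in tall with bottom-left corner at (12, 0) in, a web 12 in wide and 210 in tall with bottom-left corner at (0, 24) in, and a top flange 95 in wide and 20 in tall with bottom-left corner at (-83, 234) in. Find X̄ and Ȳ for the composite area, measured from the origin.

Part | A | x̄ᵢ | ȳᵢ | A·x̄ᵢ | A·ȳᵢ
bottom flange | 2040.00 | 54.50 | 12.00 | 111180.00 | 24480.00
web | 2520.00 | 6.00 | 129.00 | 15120.00 | 325080.00
top flange | 1900.00 | -35.50 | 244.00 | -67450.00 | 463600.00
Σ | 6460.00 |  |  | 58850.00 | 813160.00
X̄ = 58850.00 / 6460.00 = 9.11 in
Ȳ = 813160.00 / 6460.00 = 125.88 in

X̄ = 9.11 in, Ȳ = 125.88 in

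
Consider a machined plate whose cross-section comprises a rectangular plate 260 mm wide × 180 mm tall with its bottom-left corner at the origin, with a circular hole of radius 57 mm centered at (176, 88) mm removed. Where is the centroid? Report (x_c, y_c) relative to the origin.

x_c = 117.17 mm, y_c = 90.56 mm

plate: A = 260 × 180 = 46800.00, centroid at (130.00, 90.00).
hole: A = −π·57² = -10207.03, centroid at (176.00, 88.00).
ΣA = 36592.97 mm²
ΣAx_c = (46800.00)(130.00) + (-10207.03)(176.00) = 4287561.92 mm³
ΣAy_c = (46800.00)(90.00) + (-10207.03)(88.00) = 3313780.96 mm³
x_c = 4287561.92 / 36592.97 = 117.17 mm
y_c = 3313780.96 / 36592.97 = 90.56 mm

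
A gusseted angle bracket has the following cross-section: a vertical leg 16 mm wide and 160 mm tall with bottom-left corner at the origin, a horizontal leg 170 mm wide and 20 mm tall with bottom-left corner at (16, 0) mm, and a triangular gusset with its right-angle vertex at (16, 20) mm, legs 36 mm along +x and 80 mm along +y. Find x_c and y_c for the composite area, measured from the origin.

vertical leg: A = 16 × 160 = 2560.00, centroid at (8.00, 80.00).
horizontal leg: A = 170 × 20 = 3400.00, centroid at (101.00, 10.00).
gusset: A = ½·36·80 = 1440.00, centroid at (28.00, 46.67).
ΣA = 7400.00 mm², ΣAx_c = 404200.00 mm³, ΣAy_c = 306000.00 mm³.
x_c = 404200.00/7400.00 = 54.62 mm; y_c = 306000.00/7400.00 = 41.35 mm.

x_c = 54.62 mm, y_c = 41.35 mm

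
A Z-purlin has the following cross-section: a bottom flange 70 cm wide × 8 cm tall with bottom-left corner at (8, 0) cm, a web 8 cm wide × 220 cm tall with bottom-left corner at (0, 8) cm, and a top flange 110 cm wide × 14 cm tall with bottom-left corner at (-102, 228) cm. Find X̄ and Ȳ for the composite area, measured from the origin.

X̄ = -10.69 cm, Ȳ = 148.14 cm

bottom flange: A = 70 × 8 = 560.00, centroid at (43.00, 4.00).
web: A = 8 × 220 = 1760.00, centroid at (4.00, 118.00).
top flange: A = 110 × 14 = 1540.00, centroid at (-47.00, 235.00).
ΣA = 3860.00 cm²
ΣAX̄ = (560.00)(43.00) + (1760.00)(4.00) + (1540.00)(-47.00) = -41260.00 cm³
ΣAȲ = (560.00)(4.00) + (1760.00)(118.00) + (1540.00)(235.00) = 571820.00 cm³
X̄ = -41260.00 / 3860.00 = -10.69 cm
Ȳ = 571820.00 / 3860.00 = 148.14 cm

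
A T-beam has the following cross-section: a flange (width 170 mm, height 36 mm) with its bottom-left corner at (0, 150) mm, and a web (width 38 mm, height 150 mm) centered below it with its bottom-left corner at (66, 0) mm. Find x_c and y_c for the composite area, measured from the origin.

web: A = 38 × 150 = 5700.00, centroid at (85.00, 75.00).
flange: A = 170 × 36 = 6120.00, centroid at (85.00, 168.00).
ΣA = 11820.00 mm²
ΣAx_c = (5700.00)(85.00) + (6120.00)(85.00) = 1004700.00 mm³
ΣAy_c = (5700.00)(75.00) + (6120.00)(168.00) = 1455660.00 mm³
x_c = 1004700.00 / 11820.00 = 85.00 mm
y_c = 1455660.00 / 11820.00 = 123.15 mm

x_c = 85.00 mm, y_c = 123.15 mm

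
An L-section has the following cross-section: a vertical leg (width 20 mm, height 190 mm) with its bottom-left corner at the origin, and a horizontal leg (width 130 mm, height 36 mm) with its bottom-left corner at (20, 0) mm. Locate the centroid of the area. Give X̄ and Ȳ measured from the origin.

X̄ = 51.39 mm, Ȳ = 52.50 mm

vertical leg: A = 20 × 190 = 3800.00, centroid at (10.00, 95.00).
horizontal leg: A = 130 × 36 = 4680.00, centroid at (85.00, 18.00).
ΣA = 8480.00 mm², ΣAX̄ = 435800.00 mm³, ΣAȲ = 445240.00 mm³.
X̄ = 435800.00/8480.00 = 51.39 mm; Ȳ = 445240.00/8480.00 = 52.50 mm.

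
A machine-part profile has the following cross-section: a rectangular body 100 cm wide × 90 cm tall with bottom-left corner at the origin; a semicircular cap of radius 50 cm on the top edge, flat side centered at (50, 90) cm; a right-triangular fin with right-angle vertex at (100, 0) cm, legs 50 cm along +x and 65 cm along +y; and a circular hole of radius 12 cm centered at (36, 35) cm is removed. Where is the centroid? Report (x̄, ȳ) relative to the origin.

x̄ = 58.13 cm, ȳ = 61.08 cm

rectangular body: A = 100 × 90 = 9000.00, centroid at (50.00, 45.00).
semicircular top: A = ½π·50² = 3926.99, centroid at (50.00, 111.22).
triangular fin: A = ½·50·65 = 1625.00, centroid at (116.67, 21.67).
hole: A = −π·12² = -452.39, centroid at (36.00, 35.00).
ΣA = 14099.60 cm²
ΣAx̄ = (9000.00)(50.00) + (3926.99)(50.00) + (1625.00)(116.67) + (-452.39)(36.00) = 819646.86 cm³
ΣAȳ = (9000.00)(45.00) + (3926.99)(111.22) + (1625.00)(21.67) + (-452.39)(35.00) = 861137.21 cm³
x̄ = 819646.86 / 14099.60 = 58.13 cm
ȳ = 861137.21 / 14099.60 = 61.08 cm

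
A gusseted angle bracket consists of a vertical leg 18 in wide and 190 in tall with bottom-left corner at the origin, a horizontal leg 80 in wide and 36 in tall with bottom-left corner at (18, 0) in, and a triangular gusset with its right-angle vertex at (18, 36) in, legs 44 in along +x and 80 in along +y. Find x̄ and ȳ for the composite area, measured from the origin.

vertical leg: A = 18 × 190 = 3420.00, centroid at (9.00, 95.00).
horizontal leg: A = 80 × 36 = 2880.00, centroid at (58.00, 18.00).
gusset: A = ½·44·80 = 1760.00, centroid at (32.67, 62.67).
ΣA = 8060.00 in²
ΣAx̄ = (3420.00)(9.00) + (2880.00)(58.00) + (1760.00)(32.67) = 255313.33 in³
ΣAȳ = (3420.00)(95.00) + (2880.00)(18.00) + (1760.00)(62.67) = 487033.33 in³
x̄ = 255313.33 / 8060.00 = 31.68 in
ȳ = 487033.33 / 8060.00 = 60.43 in

x̄ = 31.68 in, ȳ = 60.43 in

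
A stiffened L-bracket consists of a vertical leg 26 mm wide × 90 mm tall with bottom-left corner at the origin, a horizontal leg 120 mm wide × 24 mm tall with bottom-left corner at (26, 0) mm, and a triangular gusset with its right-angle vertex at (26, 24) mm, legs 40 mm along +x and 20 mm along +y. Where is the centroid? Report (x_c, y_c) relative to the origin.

vertical leg: A = 26 × 90 = 2340.00, centroid at (13.00, 45.00).
horizontal leg: A = 120 × 24 = 2880.00, centroid at (86.00, 12.00).
gusset: A = ½·40·20 = 400.00, centroid at (39.33, 30.67).
ΣA = 5620.00 mm², ΣAx_c = 293833.33 mm³, ΣAy_c = 152126.67 mm³.
x_c = 293833.33/5620.00 = 52.28 mm; y_c = 152126.67/5620.00 = 27.07 mm.

x_c = 52.28 mm, y_c = 27.07 mm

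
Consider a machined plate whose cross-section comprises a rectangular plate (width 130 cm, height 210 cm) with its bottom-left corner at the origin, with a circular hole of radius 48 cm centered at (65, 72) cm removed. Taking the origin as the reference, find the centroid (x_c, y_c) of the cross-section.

x_c = 65.00 cm, y_c = 116.91 cm

plate: A = 130 × 210 = 27300.00, centroid at (65.00, 105.00).
hole: A = −π·48² = -7238.23, centroid at (65.00, 72.00).
ΣA = 20061.77 cm², ΣAx_c = 1304015.08 cm³, ΣAy_c = 2345347.48 cm³.
x_c = 1304015.08/20061.77 = 65.00 cm; y_c = 2345347.48/20061.77 = 116.91 cm.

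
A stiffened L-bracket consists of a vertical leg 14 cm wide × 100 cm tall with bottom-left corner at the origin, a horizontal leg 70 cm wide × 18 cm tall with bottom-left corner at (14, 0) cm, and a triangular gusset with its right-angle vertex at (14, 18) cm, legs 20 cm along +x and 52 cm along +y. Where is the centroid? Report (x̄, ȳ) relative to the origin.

x̄ = 25.88 cm, ȳ = 31.36 cm

Part | A | x̄ᵢ | ȳᵢ | A·x̄ᵢ | A·ȳᵢ
vertical leg | 1400.00 | 7.00 | 50.00 | 9800.00 | 70000.00
horizontal leg | 1260.00 | 49.00 | 9.00 | 61740.00 | 11340.00
gusset | 520.00 | 20.67 | 35.33 | 10746.67 | 18373.33
Σ | 3180.00 |  |  | 82286.67 | 99713.33
x̄ = 82286.67 / 3180.00 = 25.88 cm
ȳ = 99713.33 / 3180.00 = 31.36 cm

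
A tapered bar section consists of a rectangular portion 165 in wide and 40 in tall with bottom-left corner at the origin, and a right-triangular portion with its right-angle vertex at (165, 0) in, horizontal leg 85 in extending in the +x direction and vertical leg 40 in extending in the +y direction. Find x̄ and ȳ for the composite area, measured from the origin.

x̄ = 105.20 in, ȳ = 18.63 in

Part | A | x̄ᵢ | ȳᵢ | A·x̄ᵢ | A·ȳᵢ
rectangular portion | 6600.00 | 82.50 | 20.00 | 544500.00 | 132000.00
triangular portion | 1700.00 | 193.33 | 13.33 | 328666.67 | 22666.67
Σ | 8300.00 |  |  | 873166.67 | 154666.67
x̄ = 873166.67 / 8300.00 = 105.20 in
ȳ = 154666.67 / 8300.00 = 18.63 in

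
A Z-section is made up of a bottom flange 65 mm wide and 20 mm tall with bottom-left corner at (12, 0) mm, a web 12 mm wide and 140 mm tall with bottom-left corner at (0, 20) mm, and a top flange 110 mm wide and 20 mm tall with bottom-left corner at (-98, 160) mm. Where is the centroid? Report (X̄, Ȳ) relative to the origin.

X̄ = -5.15 mm, Ȳ = 103.90 mm

bottom flange: A = 65 × 20 = 1300.00, centroid at (44.50, 10.00).
web: A = 12 × 140 = 1680.00, centroid at (6.00, 90.00).
top flange: A = 110 × 20 = 2200.00, centroid at (-43.00, 170.00).
ΣA = 5180.00 mm², ΣAX̄ = -26670.00 mm³, ΣAȲ = 538200.00 mm³.
X̄ = -26670.00/5180.00 = -5.15 mm; Ȳ = 538200.00/5180.00 = 103.90 mm.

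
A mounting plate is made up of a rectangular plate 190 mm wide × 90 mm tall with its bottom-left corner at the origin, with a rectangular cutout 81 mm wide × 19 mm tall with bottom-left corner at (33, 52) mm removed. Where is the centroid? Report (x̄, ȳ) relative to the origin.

plate: A = 190 × 90 = 17100.00, centroid at (95.00, 45.00).
hole: A = −(81 × 19) = -1539.00, centroid at (73.50, 61.50).
ΣA = 15561.00 mm², ΣAx̄ = 1511383.50 mm³, ΣAȳ = 674851.50 mm³.
x̄ = 1511383.50/15561.00 = 97.13 mm; ȳ = 674851.50/15561.00 = 43.37 mm.

x̄ = 97.13 mm, ȳ = 43.37 mm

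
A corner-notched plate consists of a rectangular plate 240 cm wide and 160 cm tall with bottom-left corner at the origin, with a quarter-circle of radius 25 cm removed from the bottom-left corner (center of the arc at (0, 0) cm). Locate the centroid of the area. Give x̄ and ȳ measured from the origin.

x̄ = 121.42 cm, ȳ = 80.90 cm

plate: A = 240 × 160 = 38400.00, centroid at (120.00, 80.00).
removed quarter-circle: A = −¼π·25² = -490.87, centroid at (10.61, 10.61).
ΣA = 37909.13 cm²
ΣAx̄ = (38400.00)(120.00) + (-490.87)(10.61) = 4602791.67 cm³
ΣAȳ = (38400.00)(80.00) + (-490.87)(10.61) = 3066791.67 cm³
x̄ = 4602791.67 / 37909.13 = 121.42 cm
ȳ = 3066791.67 / 37909.13 = 80.90 cm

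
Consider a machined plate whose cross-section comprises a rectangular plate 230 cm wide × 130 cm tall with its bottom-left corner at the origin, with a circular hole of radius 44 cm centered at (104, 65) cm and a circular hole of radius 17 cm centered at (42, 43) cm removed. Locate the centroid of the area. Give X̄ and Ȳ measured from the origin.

X̄ = 120.81 cm, Ȳ = 65.87 cm

plate: A = 230 × 130 = 29900.00, centroid at (115.00, 65.00).
hole 1: A = −π·44² = -6082.12, centroid at (104.00, 65.00).
hole 2: A = −π·17² = -907.92, centroid at (42.00, 43.00).
ΣA = 22909.96 cm²
ΣAX̄ = (29900.00)(115.00) + (-6082.12)(104.00) + (-907.92)(42.00) = 2767826.52 cm³
ΣAȲ = (29900.00)(65.00) + (-6082.12)(65.00) + (-907.92)(43.00) = 1509121.41 cm³
X̄ = 2767826.52 / 22909.96 = 120.81 cm
Ȳ = 1509121.41 / 22909.96 = 65.87 cm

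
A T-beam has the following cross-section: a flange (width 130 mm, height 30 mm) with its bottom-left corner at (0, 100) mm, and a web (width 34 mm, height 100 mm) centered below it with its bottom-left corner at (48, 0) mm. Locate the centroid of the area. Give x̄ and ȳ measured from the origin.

x̄ = 65.00 mm, ȳ = 84.73 mm

Part | A | x̄ᵢ | ȳᵢ | A·x̄ᵢ | A·ȳᵢ
web | 3400.00 | 65.00 | 50.00 | 221000.00 | 170000.00
flange | 3900.00 | 65.00 | 115.00 | 253500.00 | 448500.00
Σ | 7300.00 |  |  | 474500.00 | 618500.00
x̄ = 474500.00 / 7300.00 = 65.00 mm
ȳ = 618500.00 / 7300.00 = 84.73 mm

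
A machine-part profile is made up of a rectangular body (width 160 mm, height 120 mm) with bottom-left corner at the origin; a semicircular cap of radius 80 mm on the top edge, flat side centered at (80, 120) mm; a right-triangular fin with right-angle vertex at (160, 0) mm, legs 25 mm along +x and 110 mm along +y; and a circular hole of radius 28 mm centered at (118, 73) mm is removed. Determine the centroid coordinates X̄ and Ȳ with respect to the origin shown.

X̄ = 80.99 mm, Ȳ = 91.26 mm

rectangular body: A = 160 × 120 = 19200.00, centroid at (80.00, 60.00).
semicircular top: A = ½π·80² = 10053.10, centroid at (80.00, 153.95).
triangular fin: A = ½·25·110 = 1375.00, centroid at (168.33, 36.67).
hole: A = −π·28² = -2463.01, centroid at (118.00, 73.00).
ΣA = 28165.09 mm²
ΣAX̄ = (19200.00)(80.00) + (10053.10)(80.00) + (1375.00)(168.33) + (-2463.01)(118.00) = 2281071.03 mm³
ΣAȲ = (19200.00)(60.00) + (10053.10)(153.95) + (1375.00)(36.67) + (-2463.01)(73.00) = 2570321.95 mm³
X̄ = 2281071.03 / 28165.09 = 80.99 mm
Ȳ = 2570321.95 / 28165.09 = 91.26 mm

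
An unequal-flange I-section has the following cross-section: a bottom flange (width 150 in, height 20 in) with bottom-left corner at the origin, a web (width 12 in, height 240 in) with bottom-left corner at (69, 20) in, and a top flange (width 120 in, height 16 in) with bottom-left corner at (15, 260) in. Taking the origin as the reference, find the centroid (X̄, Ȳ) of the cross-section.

bottom flange: A = 150 × 20 = 3000.00, centroid at (75.00, 10.00).
web: A = 12 × 240 = 2880.00, centroid at (75.00, 140.00).
top flange: A = 120 × 16 = 1920.00, centroid at (75.00, 268.00).
ΣA = 7800.00 in²
ΣAX̄ = (3000.00)(75.00) + (2880.00)(75.00) + (1920.00)(75.00) = 585000.00 in³
ΣAȲ = (3000.00)(10.00) + (2880.00)(140.00) + (1920.00)(268.00) = 947760.00 in³
X̄ = 585000.00 / 7800.00 = 75.00 in
Ȳ = 947760.00 / 7800.00 = 121.51 in

X̄ = 75.00 in, Ȳ = 121.51 in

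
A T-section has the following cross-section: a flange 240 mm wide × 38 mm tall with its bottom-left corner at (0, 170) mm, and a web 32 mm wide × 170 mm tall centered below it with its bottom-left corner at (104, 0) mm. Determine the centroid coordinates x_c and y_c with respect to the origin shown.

x_c = 120.00 mm, y_c = 150.14 mm

Part | A | x̄ᵢ | ȳᵢ | A·x̄ᵢ | A·ȳᵢ
web | 5440.00 | 120.00 | 85.00 | 652800.00 | 462400.00
flange | 9120.00 | 120.00 | 189.00 | 1094400.00 | 1723680.00
Σ | 14560.00 |  |  | 1747200.00 | 2186080.00
x_c = 1747200.00 / 14560.00 = 120.00 mm
y_c = 2186080.00 / 14560.00 = 150.14 mm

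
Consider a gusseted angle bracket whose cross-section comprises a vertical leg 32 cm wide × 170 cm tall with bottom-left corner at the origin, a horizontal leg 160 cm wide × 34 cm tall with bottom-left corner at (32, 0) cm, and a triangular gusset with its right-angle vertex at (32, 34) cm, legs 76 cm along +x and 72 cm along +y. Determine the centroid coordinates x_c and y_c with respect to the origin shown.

x_c = 62.66 cm, y_c = 52.41 cm

vertical leg: A = 32 × 170 = 5440.00, centroid at (16.00, 85.00).
horizontal leg: A = 160 × 34 = 5440.00, centroid at (112.00, 17.00).
gusset: A = ½·76·72 = 2736.00, centroid at (57.33, 58.00).
ΣA = 13616.00 cm²
ΣAx_c = (5440.00)(16.00) + (5440.00)(112.00) + (2736.00)(57.33) = 853184.00 cm³
ΣAy_c = (5440.00)(85.00) + (5440.00)(17.00) + (2736.00)(58.00) = 713568.00 cm³
x_c = 853184.00 / 13616.00 = 62.66 cm
y_c = 713568.00 / 13616.00 = 52.41 cm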